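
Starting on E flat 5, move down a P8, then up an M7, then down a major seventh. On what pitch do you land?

E flat 4

A perfect octave down from Eb5 is Eb4.
Up a major seventh from Eb4: D5 (11 semitones up).
D5 down a major seventh → Eb4 (11 semitones).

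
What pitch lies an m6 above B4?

The sixth takes the letter from B up to G.
A minor sixth is 8 semitones; 8 semitones up from B4 gives G5.

G5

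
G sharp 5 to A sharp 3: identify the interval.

m14

Descending from G#5 to A#3 is the same interval as ascending A#3 to G#5.
A to G spans seven letter names (A-B-C-D-E-F-G), plus an octave: a fourteenth.
A major fourteenth would be 23 semitones, but A#3 to G#5 is 22 — one semitone narrower, making it a minor fourteenth.
(Equivalently, a compound minor seventh: a minor seventh plus an octave.)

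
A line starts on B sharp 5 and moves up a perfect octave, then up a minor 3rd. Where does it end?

Up a perfect octave from B#5: B#6 (12 semitones up).
A minor third up from B#6 is D#7.

D sharp 7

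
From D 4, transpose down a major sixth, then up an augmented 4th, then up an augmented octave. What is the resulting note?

B sharp 4

D4 down a major sixth → F3 (9 semitones).
An augmented fourth up from F3 is B3.
B3 up an augmented octave → B#4 (13 semitones).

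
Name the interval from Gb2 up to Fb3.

G to F spans seven letter names (G-A-B-C-D-E-F): a seventh.
A major seventh would be 11 semitones, but Gb2 to Fb3 is 10 — one semitone narrower, making it a minor seventh.

m7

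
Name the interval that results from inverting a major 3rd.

Inverted interval numbers add to nine, so a third pairs with a sixth (3 + 6 = 9).
Quality inverts too: major becomes minor. That makes the inversion a minor sixth.

minor 6th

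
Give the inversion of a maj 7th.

The rule of nine gives the new number: 9 − 7 = 2, so a seventh becomes a second.
The quality also flips — major becomes minor — giving a minor second.

minor 2nd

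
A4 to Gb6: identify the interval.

diminished fourteenth

A to G spans seven letter names (A-B-C-D-E-F-G), plus an octave: a fourteenth.
The major fourteenth is 23 semitones; here we have 21, two semitones narrower: diminished.
(Equivalently, a compound diminished seventh: a diminished seventh plus an octave.)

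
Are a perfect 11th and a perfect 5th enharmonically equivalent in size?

17 semitones (perfect eleventh) vs 7 semitones (perfect fifth): not equal.

No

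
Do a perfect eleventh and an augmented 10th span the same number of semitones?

Yes

A perfect eleventh spans 17 semitones, and an augmented tenth also spans 17 semitones — they're enharmonic.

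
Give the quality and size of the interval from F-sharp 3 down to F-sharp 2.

perfect 8th

Descending from F#3 to F#2 is the same interval as ascending F#2 to F#3.
F to F is the same letter name, plus an octave, so the interval is some kind of octave.
Counting semitones, F#2→F#3 is 12, which is the perfect octave.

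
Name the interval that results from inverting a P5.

Inverted interval numbers add to nine, so a fifth pairs with a fourth (5 + 4 = 9).
And perfect stays perfect under inversion, so we get a perfect fourth.

perfect 4th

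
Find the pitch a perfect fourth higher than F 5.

Four letter names up from F: B.
Moving 5 semitones up from F5 (the size of a perfect fourth) reaches Bb5.

B-flat 5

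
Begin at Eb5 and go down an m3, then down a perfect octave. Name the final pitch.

C4

Down a minor third from Eb5: C5 (3 semitones down).
C5 down a perfect octave → C4 (12 semitones).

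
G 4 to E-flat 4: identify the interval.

major third

Descending from G4 to Eb4 is the same interval as ascending Eb4 to G4.
E to G spans three letter names (E-F-G), so the interval is some kind of third.
The major third spans 4 semitones, and Eb4 to G4 is exactly 4 semitones — so this is a major third.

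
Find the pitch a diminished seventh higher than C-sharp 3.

B-flat 3

The seventh takes the letter from C up to B.
A diminished seventh spans 9 semitones, so from C#3 the target pitch is Bb3.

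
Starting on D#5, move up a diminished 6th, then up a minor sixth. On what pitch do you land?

Up a diminished sixth from D#5: Bb5 (7 semitones up).
A minor sixth up from Bb5 is Gb6.

Gb6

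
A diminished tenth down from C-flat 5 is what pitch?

The tenth's letter: C down three letter names plus an octave → A.
Moving 14 semitones down from Cb5 (the size of a diminished tenth) reaches A3.

A 3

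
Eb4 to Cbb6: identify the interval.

E to C spans six letter names (E-F-G-A-B-C), plus an octave — that makes it a thirteenth of some quality.
The major thirteenth is 21 semitones; here we have 19, two semitones narrower: diminished.
(Equivalently, a compound diminished sixth: a diminished sixth plus an octave.)

diminished thirteenth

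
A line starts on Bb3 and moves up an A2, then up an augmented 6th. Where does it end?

A##4

Bb3 up an augmented second → C#4 (3 semitones).
Up an augmented sixth from C#4: A##4 (10 semitones up).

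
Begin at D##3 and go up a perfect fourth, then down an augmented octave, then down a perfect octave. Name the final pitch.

G#1

D##3 up a perfect fourth → G##3 (5 semitones).
G##3 down an augmented octave → G#2 (13 semitones).
A perfect octave down from G#2 is G#1.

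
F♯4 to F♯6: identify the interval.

F to F is the same letter name, plus 2 octaves: a fifteenth.
F#4 to F#6 is 24 semitones, matching the perfect fifteenth exactly, so the quality is perfect.
(Equivalently, a compound perfect octave: a perfect octave plus an octave.)

perfect fifteenth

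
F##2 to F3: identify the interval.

doubly diminished octave

F to F is the same letter name, plus an octave — that makes it an octave of some quality.
F##2 to F3 spans 10 semitones — two semitones narrower than the perfect octave (12) — giving a doubly diminished octave.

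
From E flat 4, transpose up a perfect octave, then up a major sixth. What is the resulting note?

Up a perfect octave from Eb4: Eb5 (12 semitones up).
A major sixth up from Eb5 is C6.

C 6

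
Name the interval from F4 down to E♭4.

M2

Descending from F4 to Eb4 is the same interval as ascending Eb4 to F4.
E to F spans two letter names (E-F), so the interval is some kind of second.
The major second spans 2 semitones, and Eb4 to F4 is exactly 2 semitones — so this is a major second.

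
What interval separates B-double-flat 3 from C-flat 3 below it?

minor seventh

Descending from Bbb3 to Cb3 is the same interval as ascending Cb3 to Bbb3.
C to B spans seven letter names (C-D-E-F-G-A-B): a seventh.
Cb3 to Bbb3 is 10 semitones, a half step short of the major seventh (11), so this is minor.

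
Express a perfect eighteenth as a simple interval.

Each octave removed subtracts seven from the number: 18 − 14 = 4.
So a perfect eighteenth is 2 octaves plus a perfect fourth. The quality is unchanged.

perfect 4th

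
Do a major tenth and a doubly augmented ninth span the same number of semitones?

Yes

A major tenth = 16 semitones = a doubly augmented ninth; enharmonically equal.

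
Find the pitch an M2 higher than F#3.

Two letter names up from F: G.
Moving 2 semitones up from F#3 (the size of a major second) reaches G#3.

G#3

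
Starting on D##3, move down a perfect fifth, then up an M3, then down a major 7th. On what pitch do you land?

C##2

Down a perfect fifth from D##3: G##2 (7 semitones down).
Up a major third from G##2: B##2 (4 semitones up).
Down a major seventh from B##2: C##2 (11 semitones down).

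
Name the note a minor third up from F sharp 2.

Three letter names up from F: A.
A minor third spans 3 semitones, so from F#2 the target pitch is A2.

A 2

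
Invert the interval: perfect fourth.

perfect fifth

Interval numbers invert to sum to nine: 4 + 5 = 9, so a fourth inverts to a fifth.
The quality also flips — perfect stays perfect — giving a perfect fifth.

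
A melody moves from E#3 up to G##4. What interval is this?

M10

E to G spans three letter names (E-F-G), plus an octave, so the interval is some kind of tenth.
E#3 to G##4 is 16 semitones, matching the major tenth exactly, so the quality is major.
(Equivalently, a compound major third: a major third plus an octave.)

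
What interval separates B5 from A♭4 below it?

Descending from B5 to Ab4 is the same interval as ascending Ab4 to B5.
A to B spans two letter names (A-B), plus an octave — that makes it a ninth of some quality.
The major ninth is 14 semitones; here we have 15, one semitone wider: augmented.
(Equivalently, a compound augmented second: an augmented second plus an octave.)

augmented ninth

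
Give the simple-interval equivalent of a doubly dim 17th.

Subtracting seven from the interval number removes an octave: 17 − 14 = 3.
That makes a doubly diminished seventeenth a compound doubly diminished third — 2 octaves plus a doubly diminished third.

dd3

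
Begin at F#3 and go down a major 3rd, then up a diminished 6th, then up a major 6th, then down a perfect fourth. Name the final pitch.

A major third down from F#3 is D3.
D3 up a diminished sixth → Bbb3 (7 semitones).
Bbb3 up a major sixth → Gb4 (9 semitones).
A perfect fourth down from Gb4 is Db4.

Db4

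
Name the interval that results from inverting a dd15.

AA1

First reduce the compound doubly diminished fifteenth to its simple form, a doubly diminished octave.
Inverted interval numbers add to nine, so an octave pairs with a unison (8 + 1 = 9).
The quality also flips — doubly diminished becomes doubly augmented — giving a doubly augmented unison.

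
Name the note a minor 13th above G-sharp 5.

Six letters up from G (plus an octave) reaches E.
Moving 20 semitones up from G#5 (the size of a minor thirteenth) reaches E7.

E 7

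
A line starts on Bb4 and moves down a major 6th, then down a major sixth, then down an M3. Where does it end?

Down a major sixth from Bb4: Db4 (9 semitones down).
A major sixth down from Db4 is Fb3.
Down a major third from Fb3: Dbb3 (4 semitones down).

Dbb3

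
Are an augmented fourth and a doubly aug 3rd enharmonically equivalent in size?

Yes

Both span 6 semitones: an augmented fourth and a doubly augmented third are the same chromatic distance.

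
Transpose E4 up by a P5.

Five letter names up from E: B.
A perfect fifth spans 7 semitones, so from E4 the target pitch is B4.

B4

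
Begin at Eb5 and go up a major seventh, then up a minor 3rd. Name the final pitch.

F6

Up a major seventh from Eb5: D6 (11 semitones up).
A minor third up from D6 is F6.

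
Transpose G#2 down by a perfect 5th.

C#2

The fifth takes the letter from G down to C.
A perfect fifth spans 7 semitones, so from G#2 the target pitch is C#2.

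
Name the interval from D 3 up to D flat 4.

diminished 8th

D to D is the same letter name, plus an octave — that makes it an octave of some quality.
D3 to Db4 spans 11 semitones — one semitone narrower than the perfect octave (12) — giving a diminished octave.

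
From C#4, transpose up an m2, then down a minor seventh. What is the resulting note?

C#4 up a minor second → D4 (1 semitone).
A minor seventh down from D4 is E3.

E3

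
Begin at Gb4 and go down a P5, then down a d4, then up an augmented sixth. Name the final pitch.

Down a perfect fifth from Gb4: Cb4 (7 semitones down).
Down a diminished fourth from Cb4: G3 (4 semitones down).
G3 up an augmented sixth → E#4 (10 semitones).

E#4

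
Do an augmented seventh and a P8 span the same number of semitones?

An augmented seventh = 12 semitones = a perfect octave; enharmonically equal.

Yes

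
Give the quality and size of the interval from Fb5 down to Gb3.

Descending from Fb5 to Gb3 is the same interval as ascending Gb3 to Fb5.
G to F spans seven letter names (G-A-B-C-D-E-F), plus an octave: a fourteenth.
Gb3 to Fb5 is 22 semitones, a half step short of the major fourteenth (23), so this is minor.
(Equivalently, a compound minor seventh: a minor seventh plus an octave.)

minor fourteenth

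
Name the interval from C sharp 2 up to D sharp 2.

major second

C to D spans two letter names (C-D), so the interval is some kind of second.
The major second spans 2 semitones, and C#2 to D#2 is exactly 2 semitones — so this is a major second.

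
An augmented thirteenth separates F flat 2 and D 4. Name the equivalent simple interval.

augmented sixth

Subtracting seven from the interval number removes an octave: 13 − 7 = 6.
So an augmented thirteenth is an octave plus an augmented sixth. The quality is unchanged.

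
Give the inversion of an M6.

minor third

Inverted interval numbers add to nine, so a sixth pairs with a third (6 + 3 = 9).
Quality inverts too: major becomes minor. That makes the inversion a minor third.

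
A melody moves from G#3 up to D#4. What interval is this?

G to D spans five letter names (G-A-B-C-D): a fifth.
Counting semitones, G#3→D#4 is 7, which is the perfect fifth.

perfect fifth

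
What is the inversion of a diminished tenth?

augmented sixth

First reduce the compound diminished tenth to its simple form, a diminished third.
Inverted interval numbers add to nine, so a third pairs with a sixth (3 + 6 = 9).
And diminished becomes augmented under inversion, so we get an augmented sixth.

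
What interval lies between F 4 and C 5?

F to C spans five letter names (F-G-A-B-C), so the interval is some kind of fifth.
F4 to C5 is 7 semitones, matching the perfect fifth exactly, so the quality is perfect.

perfect fifth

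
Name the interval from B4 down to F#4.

P4

Descending from B4 to F#4 is the same interval as ascending F#4 to B4.
F to B spans four letter names (F-G-A-B) — that makes it a fourth of some quality.
Counting semitones, F#4→B4 is 5, which is the perfect fourth.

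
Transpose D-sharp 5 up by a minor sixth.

B 5

Six letter names up from D: B.
A minor sixth spans 8 semitones, so from D#5 the target pitch is B5.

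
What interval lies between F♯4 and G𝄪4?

augmented 2nd

F to G spans two letter names (F-G): a second.
The major second is 2 semitones; here we have 3, one semitone wider: augmented.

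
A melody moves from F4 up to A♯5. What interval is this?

augmented tenth

F to A spans three letter names (F-G-A), plus an octave, so the interval is some kind of tenth.
F4 to A#5 spans 17 semitones — one semitone wider than the major tenth (16) — giving an augmented tenth.
(Equivalently, a compound augmented third: an augmented third plus an octave.)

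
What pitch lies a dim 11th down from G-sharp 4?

Counting four letter names plus an octave down from G lands on D.
A diminished eleventh spans 16 semitones, so from G#4 the target pitch is D##3.

D-double-sharp 3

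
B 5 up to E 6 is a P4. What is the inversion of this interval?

perfect 5th

The rule of nine gives the new number: 9 − 4 = 5, so a fourth becomes a fifth.
And perfect stays perfect under inversion, so we get a perfect fifth.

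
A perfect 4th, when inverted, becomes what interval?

Interval numbers invert to sum to nine: 4 + 5 = 9, so a fourth inverts to a fifth.
Quality inverts too: perfect stays perfect. That makes the inversion a perfect fifth.

P5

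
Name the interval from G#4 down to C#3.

Descending from G#4 to C#3 is the same interval as ascending C#3 to G#4.
C to G spans five letter names (C-D-E-F-G), plus an octave: a twelfth.
Counting semitones, C#3→G#4 is 19, which is the perfect twelfth.
(Equivalently, a compound perfect fifth: a perfect fifth plus an octave.)

perfect 12th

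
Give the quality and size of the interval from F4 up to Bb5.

F to B spans four letter names (F-G-A-B), plus an octave, so the interval is some kind of eleventh.
F4 to Bb5 is 17 semitones, matching the perfect eleventh exactly, so the quality is perfect.
(Equivalently, a compound perfect fourth: a perfect fourth plus an octave.)

P11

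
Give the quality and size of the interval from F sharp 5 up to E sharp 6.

major seventh

F to E spans seven letter names (F-G-A-B-C-D-E) — that makes it a seventh of some quality.
Counting semitones, F#5→E#6 is 11, which is the major seventh.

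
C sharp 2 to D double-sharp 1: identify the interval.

diminished seventh

Descending from C#2 to D##1 is the same interval as ascending D##1 to C#2.
D to C spans seven letter names (D-E-F-G-A-B-C): a seventh.
D##1 to C#2 spans 9 semitones — two semitones narrower than the major seventh (11) — giving a diminished seventh.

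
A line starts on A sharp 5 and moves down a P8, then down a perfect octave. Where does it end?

A sharp 3

A#5 down a perfect octave → A#4 (12 semitones).
A#4 down a perfect octave → A#3 (12 semitones).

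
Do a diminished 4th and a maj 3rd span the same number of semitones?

Both span 4 semitones: a diminished fourth and a major third are the same chromatic distance.

Yes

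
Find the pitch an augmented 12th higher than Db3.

The twelfth's letter: D up five letter names plus an octave → A.
An augmented twelfth is 20 semitones; 20 semitones up from Db3 gives A4.

A4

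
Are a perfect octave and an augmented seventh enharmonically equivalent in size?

Yes

A perfect octave spans 12 semitones, and an augmented seventh also spans 12 semitones — they're enharmonic.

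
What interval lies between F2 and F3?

perfect 8th

F to F is the same letter name, plus an octave — that makes it an octave of some quality.
F2 to F3 is 12 semitones, matching the perfect octave exactly, so the quality is perfect.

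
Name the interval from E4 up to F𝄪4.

A2

E to F spans two letter names (E-F) — that makes it a second of some quality.
A major second would be 2 semitones; E4 to F##4 is 3, one semitone wider, so the interval is augmented.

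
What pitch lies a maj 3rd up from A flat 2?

Counting three letter names up from A lands on C.
A major third is 4 semitones; 4 semitones up from Ab2 gives C3.

C 3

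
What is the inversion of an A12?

First reduce the compound augmented twelfth to its simple form, an augmented fifth.
The rule of nine gives the new number: 9 − 5 = 4, so a fifth becomes a fourth.
Quality inverts too: augmented becomes diminished. That makes the inversion a diminished fourth.

diminished fourth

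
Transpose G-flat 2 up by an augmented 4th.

The fourth takes the letter from G up to C.
Moving 6 semitones up from Gb2 (the size of an augmented fourth) reaches C3.

C 3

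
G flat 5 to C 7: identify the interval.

G to C spans four letter names (G-A-B-C), plus an octave — that makes it an eleventh of some quality.
The perfect eleventh is 17 semitones; here we have 18, one semitone wider: augmented.
(Equivalently, a compound augmented fourth: an augmented fourth plus an octave.)

A11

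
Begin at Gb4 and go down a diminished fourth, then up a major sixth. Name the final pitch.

B4

Gb4 down a diminished fourth → D4 (4 semitones).
A major sixth up from D4 is B4.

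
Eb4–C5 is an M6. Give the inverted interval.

minor third

Inverted interval numbers add to nine, so a sixth pairs with a third (6 + 3 = 9).
And major becomes minor under inversion, so we get a minor third.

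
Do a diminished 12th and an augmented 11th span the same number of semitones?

A diminished twelfth = 18 semitones = an augmented eleventh; enharmonically equal.

Yes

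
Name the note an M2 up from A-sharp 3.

B-sharp 3

Counting two letter names up from A lands on B.
A major second spans 2 semitones, so from A#3 the target pitch is B#3.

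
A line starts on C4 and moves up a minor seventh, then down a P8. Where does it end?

A minor seventh up from C4 is Bb4.
A perfect octave down from Bb4 is Bb3.

Bb3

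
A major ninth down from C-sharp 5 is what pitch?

Two letters down from C (plus an octave) reaches B.
A major ninth spans 14 semitones, so from C#5 the target pitch is B3.

B 3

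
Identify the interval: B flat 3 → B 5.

augmented 15th

B to B is the same letter name, plus 2 octaves: a fifteenth.
Bb3 to B5 spans 25 semitones — one semitone wider than the perfect fifteenth (24) — giving an augmented fifteenth.
(Equivalently, a compound augmented octave: an augmented octave plus an octave.)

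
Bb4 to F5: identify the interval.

perfect 5th

B to F spans five letter names (B-C-D-E-F): a fifth.
The perfect fifth spans 7 semitones, and Bb4 to F5 is exactly 7 semitones — so this is a perfect fifth.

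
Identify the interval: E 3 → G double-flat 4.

doubly diminished tenth

E to G spans three letter names (E-F-G), plus an octave, so the interval is some kind of tenth.
A major tenth would be 16 semitones; E3 to Gbb4 is 13, three semitones narrower, so the interval is doubly diminished.
(Equivalently, a compound doubly diminished third: a doubly diminished third plus an octave.)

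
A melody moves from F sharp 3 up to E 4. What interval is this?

minor seventh

F to E spans seven letter names (F-G-A-B-C-D-E), so the interval is some kind of seventh.
F#3 to E4 is 10 semitones, a half step short of the major seventh (11), so this is minor.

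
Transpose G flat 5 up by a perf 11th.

C flat 7

Four letters up from G (plus an octave) reaches C.
A perfect eleventh spans 17 semitones, so from Gb5 the target pitch is Cb7.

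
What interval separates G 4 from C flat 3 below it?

augmented twelfth

Descending from G4 to Cb3 is the same interval as ascending Cb3 to G4.
C to G spans five letter names (C-D-E-F-G), plus an octave, so the interval is some kind of twelfth.
The perfect twelfth is 19 semitones; here we have 20, one semitone wider: augmented.
(Equivalently, a compound augmented fifth: an augmented fifth plus an octave.)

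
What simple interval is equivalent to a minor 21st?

Take out 2 octaves (14 from the number): 21 − 14 = 7.
That makes a minor twenty-first a compound minor seventh — 2 octaves plus a minor seventh.

minor seventh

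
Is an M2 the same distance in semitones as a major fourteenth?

No

A major second is 2 semitones but a major fourteenth is 23 semitones — different sizes.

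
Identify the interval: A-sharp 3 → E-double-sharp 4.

A5

A to E spans five letter names (A-B-C-D-E) — that makes it a fifth of some quality.
The perfect fifth is 7 semitones; here we have 8, one semitone wider: augmented.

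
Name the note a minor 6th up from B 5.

G 6

The sixth takes the letter from B up to G.
A minor sixth is 8 semitones; 8 semitones up from B5 gives G6.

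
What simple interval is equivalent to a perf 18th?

perfect fourth

Take out 2 octaves (14 from the number): 18 − 14 = 4.
Quality carries through unchanged, so the simple form is a perfect fourth.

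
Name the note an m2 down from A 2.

G sharp 2

Two letter names down from A: G.
A minor second spans 1 semitone, so from A2 the target pitch is G#2.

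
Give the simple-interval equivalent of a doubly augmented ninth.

Subtracting seven from the interval number removes an octave: 9 − 7 = 2.
Quality carries through unchanged, so the simple form is a doubly augmented second.

doubly augmented 2nd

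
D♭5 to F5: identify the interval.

D to F spans three letter names (D-E-F), so the interval is some kind of third.
Counting semitones, Db5→F5 is 4, which is the major third.

M3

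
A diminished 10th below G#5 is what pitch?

E##4

The tenth's letter: G down three letter names plus an octave → E.
A diminished tenth spans 14 semitones, so from G#5 the target pitch is E##4.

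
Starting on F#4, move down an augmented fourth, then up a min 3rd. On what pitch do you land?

Eb4

An augmented fourth down from F#4 is C4.
C4 up a minor third → Eb4 (3 semitones).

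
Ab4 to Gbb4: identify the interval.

augmented second

Descending from Ab4 to Gbb4 is the same interval as ascending Gbb4 to Ab4.
G to A spans two letter names (G-A), so the interval is some kind of second.
Gbb4 to Ab4 spans 3 semitones — one semitone wider than the major second (2) — giving an augmented second.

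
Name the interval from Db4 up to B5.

augmented thirteenth

D to B spans six letter names (D-E-F-G-A-B), plus an octave, so the interval is some kind of thirteenth.
The major thirteenth is 21 semitones; here we have 22, one semitone wider: augmented.
(Equivalently, a compound augmented sixth: an augmented sixth plus an octave.)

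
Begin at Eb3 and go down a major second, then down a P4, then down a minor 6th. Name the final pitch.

C2

A major second down from Eb3 is Db3.
A perfect fourth down from Db3 is Ab2.
A minor sixth down from Ab2 is C2.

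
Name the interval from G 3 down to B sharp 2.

Descending from G3 to B#2 is the same interval as ascending B#2 to G3.
B to G spans six letter names (B-C-D-E-F-G): a sixth.
The major sixth is 9 semitones; here we have 7, two semitones narrower: diminished.

diminished sixth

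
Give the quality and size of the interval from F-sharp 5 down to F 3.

augmented fifteenth

Descending from F#5 to F3 is the same interval as ascending F3 to F#5.
F to F is the same letter name, plus 2 octaves — that makes it a fifteenth of some quality.
F3 to F#5 spans 25 semitones — one semitone wider than the perfect fifteenth (24) — giving an augmented fifteenth.
(Equivalently, a compound augmented octave: an augmented octave plus an octave.)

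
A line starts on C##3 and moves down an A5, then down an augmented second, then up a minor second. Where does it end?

Fb2

Down an augmented fifth from C##3: F#2 (8 semitones down).
An augmented second down from F#2 is Eb2.
A minor second up from Eb2 is Fb2.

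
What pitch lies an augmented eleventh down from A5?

Eb4

The eleventh's letter: A down four letter names plus an octave → E.
An augmented eleventh spans 18 semitones, so from A5 the target pitch is Eb4.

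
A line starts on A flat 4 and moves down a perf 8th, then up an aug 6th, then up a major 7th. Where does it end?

E sharp 5

Ab4 down a perfect octave → Ab3 (12 semitones).
Ab3 up an augmented sixth → F#4 (10 semitones).
F#4 up a major seventh → E#5 (11 semitones).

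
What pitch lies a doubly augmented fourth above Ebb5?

Counting four letter names up from E lands on A.
Moving 7 semitones up from Ebb5 (the size of a doubly augmented fourth) reaches A5.

A5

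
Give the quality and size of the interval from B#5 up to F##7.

perfect twelfth

B to F spans five letter names (B-C-D-E-F), plus an octave: a twelfth.
B#5 to F##7 is 19 semitones, matching the perfect twelfth exactly, so the quality is perfect.
(Equivalently, a compound perfect fifth: a perfect fifth plus an octave.)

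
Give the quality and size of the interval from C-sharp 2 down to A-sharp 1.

minor 3rd

Descending from C#2 to A#1 is the same interval as ascending A#1 to C#2.
A to C spans three letter names (A-B-C): a third.
A#1 to C#2 is 3 semitones, a half step short of the major third (4), so this is minor.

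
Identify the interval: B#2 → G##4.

B to G spans six letter names (B-C-D-E-F-G), plus an octave: a thirteenth.
Counting semitones, B#2→G##4 is 21, which is the major thirteenth.
(Equivalently, a compound major sixth: a major sixth plus an octave.)

M13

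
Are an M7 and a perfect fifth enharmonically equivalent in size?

No

11 semitones (major seventh) vs 7 semitones (perfect fifth): not equal.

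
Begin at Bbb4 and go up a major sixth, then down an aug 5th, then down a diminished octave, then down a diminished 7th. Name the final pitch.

D3

Bbb4 up a major sixth → Gb5 (9 semitones).
Down an augmented fifth from Gb5: Cbb5 (8 semitones down).
A diminished octave down from Cbb5 is Cb4.
Down a diminished seventh from Cb4: D3 (9 semitones down).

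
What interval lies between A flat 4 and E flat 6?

perfect twelfth

A to E spans five letter names (A-B-C-D-E), plus an octave — that makes it a twelfth of some quality.
Counting semitones, Ab4→Eb6 is 19, which is the perfect twelfth.
(Equivalently, a compound perfect fifth: a perfect fifth plus an octave.)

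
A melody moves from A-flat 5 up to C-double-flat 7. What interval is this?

A to C spans three letter names (A-B-C), plus an octave — that makes it a tenth of some quality.
Ab5 to Cbb7 spans 14 semitones — two semitones narrower than the major tenth (16) — giving a diminished tenth.
(Equivalently, a compound diminished third: a diminished third plus an octave.)

diminished 10th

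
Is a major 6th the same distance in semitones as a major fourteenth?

A major sixth is 9 semitones but a major fourteenth is 23 semitones — different sizes.

No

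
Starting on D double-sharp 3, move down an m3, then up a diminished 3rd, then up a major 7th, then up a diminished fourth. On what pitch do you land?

D##3 down a minor third → B##2 (3 semitones).
Up a diminished third from B##2: D#3 (2 semitones up).
D#3 up a major seventh → C##4 (11 semitones).
A diminished fourth up from C##4 is F#4.

F sharp 4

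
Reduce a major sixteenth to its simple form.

major 2nd

Each octave removed subtracts seven from the number: 16 − 14 = 2.
That makes a major sixteenth a compound major second — 2 octaves plus a major second.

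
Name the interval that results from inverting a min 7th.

Inverted interval numbers add to nine, so a seventh pairs with a second (7 + 2 = 9).
Quality inverts too: minor becomes major. That makes the inversion a major second.

major 2nd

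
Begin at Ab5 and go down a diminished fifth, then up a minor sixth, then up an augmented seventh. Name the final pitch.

A#6

Ab5 down a diminished fifth → D5 (6 semitones).
D5 up a minor sixth → Bb5 (8 semitones).
An augmented seventh up from Bb5 is A#6.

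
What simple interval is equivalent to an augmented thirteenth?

A6

Each octave removed subtracts seven from the number: 13 − 7 = 6.
Quality carries through unchanged, so the simple form is an augmented sixth.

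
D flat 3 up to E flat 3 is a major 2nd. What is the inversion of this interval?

The rule of nine gives the new number: 9 − 2 = 7, so a second becomes a seventh.
The quality also flips — major becomes minor — giving a minor seventh.

m7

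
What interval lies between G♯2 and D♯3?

P5

G to D spans five letter names (G-A-B-C-D), so the interval is some kind of fifth.
G#2 to D#3 is 7 semitones, matching the perfect fifth exactly, so the quality is perfect.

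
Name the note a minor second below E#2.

Two letter names down from E: D.
A minor second spans 1 semitone, so from E#2 the target pitch is D##2.

D##2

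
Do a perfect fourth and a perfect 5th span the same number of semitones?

A perfect fourth spans 5 semitones; a perfect fifth spans 7 semitones. They differ by 2.

No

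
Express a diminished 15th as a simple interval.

d8

Each octave removed subtracts seven from the number: 15 − 7 = 8.
Quality carries through unchanged, so the simple form is a diminished octave.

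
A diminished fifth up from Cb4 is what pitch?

Gbb4

Five letter names up from C: G.
A diminished fifth spans 6 semitones, so from Cb4 the target pitch is Gbb4.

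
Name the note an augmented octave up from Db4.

An octave keeps the letter name D, an octave up from D.
Moving 13 semitones up from Db4 (the size of an augmented octave) reaches D5.

D5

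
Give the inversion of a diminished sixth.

Interval numbers invert to sum to nine: 6 + 3 = 9, so a sixth inverts to a third.
And diminished becomes augmented under inversion, so we get an augmented third.

augmented 3rd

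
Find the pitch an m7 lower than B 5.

C-sharp 5

Counting seven letter names down from B lands on C.
A minor seventh spans 10 semitones, so from B5 the target pitch is C#5.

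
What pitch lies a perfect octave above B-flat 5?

B-flat 6

The letter stays B (same as the start), shifted an octave up.
A perfect octave is 12 semitones; 12 semitones up from Bb5 gives Bb6.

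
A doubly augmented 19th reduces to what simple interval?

AA5

Subtracting seven from the interval number removes an octave: 19 − 14 = 5.
That makes a doubly augmented nineteenth a compound doubly augmented fifth — 2 octaves plus a doubly augmented fifth.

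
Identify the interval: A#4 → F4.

Descending from A#4 to F4 is the same interval as ascending F4 to A#4.
F to A spans three letter names (F-G-A), so the interval is some kind of third.
A major third would be 4 semitones; F4 to A#4 is 5, one semitone wider, so the interval is augmented.

augmented 3rd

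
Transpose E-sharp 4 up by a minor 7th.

The seventh takes the letter from E up to D.
Moving 10 semitones up from E#4 (the size of a minor seventh) reaches D#5.

D-sharp 5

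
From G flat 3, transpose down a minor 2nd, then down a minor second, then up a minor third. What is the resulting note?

Gb3 down a minor second → F3 (1 semitone).
A minor second down from F3 is E3.
Up a minor third from E3: G3 (3 semitones up).

G 3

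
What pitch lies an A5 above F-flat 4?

Five letter names up from F: C.
Moving 8 semitones up from Fb4 (the size of an augmented fifth) reaches C5.

C 5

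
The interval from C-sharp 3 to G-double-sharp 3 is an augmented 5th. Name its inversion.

diminished fourth

Inverted interval numbers add to nine, so a fifth pairs with a fourth (5 + 4 = 9).
The quality also flips — augmented becomes diminished — giving a diminished fourth.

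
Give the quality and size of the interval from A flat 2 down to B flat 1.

Descending from Ab2 to Bb1 is the same interval as ascending Bb1 to Ab2.
B to A spans seven letter names (B-C-D-E-F-G-A): a seventh.
Bb1 to Ab2 is 10 semitones, a half step short of the major seventh (11), so this is minor.

minor seventh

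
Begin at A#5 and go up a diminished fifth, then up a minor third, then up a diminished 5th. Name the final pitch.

Up a diminished fifth from A#5: E6 (6 semitones up).
A minor third up from E6 is G6.
G6 up a diminished fifth → Db7 (6 semitones).

Db7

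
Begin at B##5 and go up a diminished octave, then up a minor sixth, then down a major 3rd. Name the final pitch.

B##5 up a diminished octave → B#6 (11 semitones).
B#6 up a minor sixth → G#7 (8 semitones).
G#7 down a major third → E7 (4 semitones).

E7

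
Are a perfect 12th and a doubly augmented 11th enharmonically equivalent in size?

A perfect twelfth spans 19 semitones, and a doubly augmented eleventh also spans 19 semitones — they're enharmonic.

Yes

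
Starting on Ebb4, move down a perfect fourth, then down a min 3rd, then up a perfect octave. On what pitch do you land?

Down a perfect fourth from Ebb4: Bbb3 (5 semitones down).
Bbb3 down a minor third → Gb3 (3 semitones).
Up a perfect octave from Gb3: Gb4 (12 semitones up).

Gb4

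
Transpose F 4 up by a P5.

C 5

Counting five letter names up from F lands on C.
Moving 7 semitones up from F4 (the size of a perfect fifth) reaches C5.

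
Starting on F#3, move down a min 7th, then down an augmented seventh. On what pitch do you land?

Ab1

A minor seventh down from F#3 is G#2.
An augmented seventh down from G#2 is Ab1.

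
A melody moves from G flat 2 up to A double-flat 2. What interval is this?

m2

G to A spans two letter names (G-A) — that makes it a second of some quality.
Gb2 to Abb2 is 1 semitone, a half step short of the major second (2), so this is minor.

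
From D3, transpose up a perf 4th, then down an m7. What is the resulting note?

A2

Up a perfect fourth from D3: G3 (5 semitones up).
G3 down a minor seventh → A2 (10 semitones).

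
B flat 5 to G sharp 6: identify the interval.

augmented sixth

B to G spans six letter names (B-C-D-E-F-G), so the interval is some kind of sixth.
Bb5 to G#6 spans 10 semitones — one semitone wider than the major sixth (9) — giving an augmented sixth.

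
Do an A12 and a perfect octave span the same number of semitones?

An augmented twelfth spans 20 semitones; a perfect octave spans 12 semitones. They differ by 8.

No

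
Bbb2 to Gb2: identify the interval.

Descending from Bbb2 to Gb2 is the same interval as ascending Gb2 to Bbb2.
G to B spans three letter names (G-A-B) — that makes it a third of some quality.
A major third would be 4 semitones, but Gb2 to Bbb2 is 3 — one semitone narrower, making it a minor third.

minor third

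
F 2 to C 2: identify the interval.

perfect fourth

Descending from F2 to C2 is the same interval as ascending C2 to F2.
C to F spans four letter names (C-D-E-F): a fourth.
The perfect fourth spans 5 semitones, and C2 to F2 is exactly 5 semitones — so this is a perfect fourth.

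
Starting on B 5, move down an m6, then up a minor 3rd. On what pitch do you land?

F sharp 5

A minor sixth down from B5 is D#5.
A minor third up from D#5 is F#5.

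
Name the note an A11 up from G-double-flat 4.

Four letters up from G (plus an octave) reaches C.
An augmented eleventh is 18 semitones; 18 semitones up from Gbb4 gives Cb6.

C-flat 6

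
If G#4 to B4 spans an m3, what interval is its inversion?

M6

The rule of nine gives the new number: 9 − 3 = 6, so a third becomes a sixth.
The quality also flips — minor becomes major — giving a major sixth.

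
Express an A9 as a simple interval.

A2

Each octave removed subtracts seven from the number: 9 − 7 = 2.
Quality carries through unchanged, so the simple form is an augmented second.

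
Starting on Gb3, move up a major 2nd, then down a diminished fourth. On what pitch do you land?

A major second up from Gb3 is Ab3.
Down a diminished fourth from Ab3: E3 (4 semitones down).

E3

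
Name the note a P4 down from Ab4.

Eb4

Counting four letter names down from A lands on E.
Moving 5 semitones down from Ab4 (the size of a perfect fourth) reaches Eb4.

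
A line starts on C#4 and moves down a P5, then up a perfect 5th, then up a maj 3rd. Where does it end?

A perfect fifth down from C#4 is F#3.
F#3 up a perfect fifth → C#4 (7 semitones).
Up a major third from C#4: E#4 (4 semitones up).

E#4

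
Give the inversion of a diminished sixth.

Inverted interval numbers add to nine, so a sixth pairs with a third (6 + 3 = 9).
And diminished becomes augmented under inversion, so we get an augmented third.

A3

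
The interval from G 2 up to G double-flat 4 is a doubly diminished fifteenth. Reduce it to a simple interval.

dd8

Take out an octave (7 from the number): 15 − 7 = 8.
So a doubly diminished fifteenth is an octave plus a doubly diminished octave. The quality is unchanged.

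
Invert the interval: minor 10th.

First reduce the compound minor tenth to its simple form, a minor third.
The rule of nine gives the new number: 9 − 3 = 6, so a third becomes a sixth.
The quality also flips — minor becomes major — giving a major sixth.

major sixth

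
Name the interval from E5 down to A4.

perfect fifth

Descending from E5 to A4 is the same interval as ascending A4 to E5.
A to E spans five letter names (A-B-C-D-E), so the interval is some kind of fifth.
A4 to E5 is 7 semitones, matching the perfect fifth exactly, so the quality is perfect.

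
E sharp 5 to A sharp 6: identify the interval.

perfect 11th

E to A spans four letter names (E-F-G-A), plus an octave, so the interval is some kind of eleventh.
E#5 to A#6 is 17 semitones, matching the perfect eleventh exactly, so the quality is perfect.
(Equivalently, a compound perfect fourth: a perfect fourth plus an octave.)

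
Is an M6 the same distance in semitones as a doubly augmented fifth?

Yes

Both span 9 semitones: a major sixth and a doubly augmented fifth are the same chromatic distance.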